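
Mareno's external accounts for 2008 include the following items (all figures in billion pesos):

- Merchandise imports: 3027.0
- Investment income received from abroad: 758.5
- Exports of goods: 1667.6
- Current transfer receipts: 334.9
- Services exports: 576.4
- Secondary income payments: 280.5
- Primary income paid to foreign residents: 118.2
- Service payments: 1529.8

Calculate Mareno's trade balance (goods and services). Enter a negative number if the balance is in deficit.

Goods balance = 1667.6 - 3027.0 = -1359.4
Services balance = 576.4 - 1529.8 = -953.4
Trade balance (goods + services) = -1359.4 + (-953.4) = -2312.8

-2312.8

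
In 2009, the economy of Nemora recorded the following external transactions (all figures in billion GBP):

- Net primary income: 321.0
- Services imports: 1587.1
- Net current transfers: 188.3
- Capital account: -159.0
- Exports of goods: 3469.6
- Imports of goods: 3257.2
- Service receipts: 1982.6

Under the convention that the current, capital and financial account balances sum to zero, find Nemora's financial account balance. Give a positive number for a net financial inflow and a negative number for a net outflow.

-958.2

Goods balance = 3469.6 - 3257.2 = 212.4
Services balance = 1982.6 - 1587.1 = 395.5
Trade balance (goods + services) = 212.4 + 395.5 = 607.9
Net primary income = 321.0
Net secondary income = 188.3
Current account = 607.9 + 321.0 + 188.3 = 1117.2
Financial account = -(1117.2 + (-159.0)) = -958.2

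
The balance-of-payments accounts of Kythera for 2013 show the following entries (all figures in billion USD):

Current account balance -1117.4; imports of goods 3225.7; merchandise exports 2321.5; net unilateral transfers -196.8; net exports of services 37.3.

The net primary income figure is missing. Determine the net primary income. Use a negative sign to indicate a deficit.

Current account = goods balance + services balance + net primary income + net secondary income
Sum of the known components = -1063.7
Net primary income = CA - (known components) = -1117.4 - (-1063.7) = -53.7

-53.7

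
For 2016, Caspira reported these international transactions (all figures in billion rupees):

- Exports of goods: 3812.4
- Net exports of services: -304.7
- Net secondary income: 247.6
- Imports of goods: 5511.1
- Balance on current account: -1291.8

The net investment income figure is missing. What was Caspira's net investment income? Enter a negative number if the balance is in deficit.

Current account = goods balance + services balance + net primary income + net secondary income
Sum of the known components = -1755.8
Net investment income = CA - (known components) = -1291.8 - (-1755.8) = 464.0

464.0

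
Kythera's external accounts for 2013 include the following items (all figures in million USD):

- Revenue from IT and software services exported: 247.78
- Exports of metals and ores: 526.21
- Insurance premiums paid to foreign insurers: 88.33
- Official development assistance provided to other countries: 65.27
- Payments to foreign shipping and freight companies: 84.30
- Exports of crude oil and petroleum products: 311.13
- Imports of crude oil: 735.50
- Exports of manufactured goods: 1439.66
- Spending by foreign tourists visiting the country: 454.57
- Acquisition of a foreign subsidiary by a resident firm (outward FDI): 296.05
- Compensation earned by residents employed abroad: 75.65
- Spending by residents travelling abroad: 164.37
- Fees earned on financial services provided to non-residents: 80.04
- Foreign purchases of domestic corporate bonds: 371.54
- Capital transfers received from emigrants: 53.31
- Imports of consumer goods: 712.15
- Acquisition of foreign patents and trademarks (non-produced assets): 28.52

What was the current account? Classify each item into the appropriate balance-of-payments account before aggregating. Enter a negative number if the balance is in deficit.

1285.12

Goods: 311.13 + 526.21 - 735.50 - 712.15 + 1439.66 = 829.35
Services: 247.78 - 88.33 - 84.30 + 80.04 + 454.57 - 164.37 = 445.39
Primary income: 75.65
Secondary income: -65.27
Current account = 829.35 + 445.39 + 75.65 + (-65.27) = 1285.12
(Excluded from the current account — financial account: acquisition of a foreign subsidiary by a resident firm (outward FDI) 296.05, foreign purchases of domestic corporate bonds 371.54; capital account: capital transfers received from emigrants 53.31, acquisition of foreign patents and trademarks (non-produced assets) 28.52.)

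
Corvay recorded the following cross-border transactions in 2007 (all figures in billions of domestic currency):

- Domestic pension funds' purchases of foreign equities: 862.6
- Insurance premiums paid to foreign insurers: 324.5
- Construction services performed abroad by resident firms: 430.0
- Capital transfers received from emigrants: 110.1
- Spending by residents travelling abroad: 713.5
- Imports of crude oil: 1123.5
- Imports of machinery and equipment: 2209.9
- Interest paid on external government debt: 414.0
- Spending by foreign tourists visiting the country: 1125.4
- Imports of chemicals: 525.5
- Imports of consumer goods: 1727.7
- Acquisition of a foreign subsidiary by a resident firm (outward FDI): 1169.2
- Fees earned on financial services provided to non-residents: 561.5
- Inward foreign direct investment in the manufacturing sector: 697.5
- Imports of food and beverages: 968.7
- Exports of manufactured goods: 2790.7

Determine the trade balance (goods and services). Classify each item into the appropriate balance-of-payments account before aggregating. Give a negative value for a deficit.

Goods: -968.7 - 1727.7 + 2790.7 - 2209.9 - 525.5 - 1123.5 = -3764.6
Services: -713.5 + 430.0 + 561.5 + 1125.4 - 324.5 = 1078.9
Trade balance = -3764.6 + 1078.9 = -2685.7
(Excluded from the trade balance — financial account: domestic pension funds' purchases of foreign equities 862.6, acquisition of a foreign subsidiary by a resident firm (outward FDI) 1169.2, inward foreign direct investment in the manufacturing sector 697.5; capital account: capital transfers received from emigrants 110.1; primary income: interest paid on external government debt 414.0.)

-2685.7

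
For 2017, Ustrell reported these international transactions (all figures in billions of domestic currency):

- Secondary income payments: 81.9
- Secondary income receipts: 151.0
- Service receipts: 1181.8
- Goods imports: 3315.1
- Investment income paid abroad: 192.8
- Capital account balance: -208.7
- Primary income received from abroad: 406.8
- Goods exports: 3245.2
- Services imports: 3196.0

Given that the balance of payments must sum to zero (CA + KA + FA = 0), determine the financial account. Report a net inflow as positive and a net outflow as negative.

Goods balance = 3245.2 - 3315.1 = -69.9
Services balance = 1181.8 - 3196.0 = -2014.2
Trade balance (goods + services) = -69.9 + (-2014.2) = -2084.1
Net primary income = 406.8 - 192.8 = 214.0
Net secondary income = 151.0 - 81.9 = 69.1
Current account = -2084.1 + 214.0 + 69.1 = -1801.0
Financial account = -(-1801.0 + (-208.7)) = 2009.7

2009.7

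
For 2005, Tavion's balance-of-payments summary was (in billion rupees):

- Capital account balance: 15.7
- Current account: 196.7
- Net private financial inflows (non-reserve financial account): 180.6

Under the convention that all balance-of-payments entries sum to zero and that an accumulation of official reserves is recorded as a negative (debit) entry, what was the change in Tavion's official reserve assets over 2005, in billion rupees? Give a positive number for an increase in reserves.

393.0

Official reserve transactions balance = -(196.7 + 15.7 + 180.6) = -393.0
An accumulation of reserves is recorded as a debit (negative entry), so the change in the stock of reserves is the negative of that balance.
Change in official reserves = -(-393.0) = 393.0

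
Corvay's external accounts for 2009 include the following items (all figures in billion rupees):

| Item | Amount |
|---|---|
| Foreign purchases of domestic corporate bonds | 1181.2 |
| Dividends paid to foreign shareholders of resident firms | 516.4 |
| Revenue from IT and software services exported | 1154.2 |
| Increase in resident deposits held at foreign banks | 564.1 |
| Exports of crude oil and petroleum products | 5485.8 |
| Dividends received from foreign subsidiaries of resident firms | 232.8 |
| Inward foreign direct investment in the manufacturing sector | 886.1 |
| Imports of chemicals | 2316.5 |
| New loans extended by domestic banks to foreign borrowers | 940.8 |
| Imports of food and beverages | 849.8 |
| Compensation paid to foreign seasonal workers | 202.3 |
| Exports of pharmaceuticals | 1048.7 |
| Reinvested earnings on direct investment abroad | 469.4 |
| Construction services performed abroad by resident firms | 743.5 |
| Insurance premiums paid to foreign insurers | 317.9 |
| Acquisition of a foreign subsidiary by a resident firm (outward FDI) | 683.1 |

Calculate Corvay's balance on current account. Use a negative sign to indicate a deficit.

Goods: -849.8 + 1048.7 + 5485.8 - 2316.5 = 3368.2
Services: 1154.2 + 743.5 - 317.9 = 1579.8
Primary income: -202.3 + 232.8 + 469.4 - 516.4 = -16.5
Current account = 3368.2 + 1579.8 + (-16.5) = 4931.5
(Excluded from the current account — financial account: foreign purchases of domestic corporate bonds 1181.2, increase in resident deposits held at foreign banks 564.1, inward foreign direct investment in the manufacturing sector 886.1, new loans extended by domestic banks to foreign borrowers 940.8, acquisition of a foreign subsidiary by a resident firm (outward FDI) 683.1.)

4931.5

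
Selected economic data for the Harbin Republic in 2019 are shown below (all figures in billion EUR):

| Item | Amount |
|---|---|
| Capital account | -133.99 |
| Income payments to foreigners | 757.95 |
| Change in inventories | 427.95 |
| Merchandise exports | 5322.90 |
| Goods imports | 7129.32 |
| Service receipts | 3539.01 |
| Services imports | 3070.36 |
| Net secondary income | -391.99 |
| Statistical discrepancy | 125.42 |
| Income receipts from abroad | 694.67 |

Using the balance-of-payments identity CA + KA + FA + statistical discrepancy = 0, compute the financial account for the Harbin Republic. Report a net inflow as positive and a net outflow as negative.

Goods balance = 5322.90 - 7129.32 = -1806.42
Services balance = 3539.01 - 3070.36 = 468.65
Trade balance (goods + services) = -1806.42 + 468.65 = -1337.77
Net primary income = 694.67 - 757.95 = -63.28
Net secondary income = -391.99
Current account = -1337.77 + (-63.28) + (-391.99) = -1793.04
Financial account = -(-1793.04 + (-133.99) + 125.42) = 1801.61

1801.61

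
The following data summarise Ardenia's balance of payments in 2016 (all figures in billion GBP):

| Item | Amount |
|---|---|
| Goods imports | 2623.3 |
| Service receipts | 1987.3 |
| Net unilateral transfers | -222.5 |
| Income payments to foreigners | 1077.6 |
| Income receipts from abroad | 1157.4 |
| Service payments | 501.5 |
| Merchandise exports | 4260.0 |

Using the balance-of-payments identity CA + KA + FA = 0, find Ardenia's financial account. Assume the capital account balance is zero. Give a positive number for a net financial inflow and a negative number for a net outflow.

Goods balance = 4260.0 - 2623.3 = 1636.7
Services balance = 1987.3 - 501.5 = 1485.8
Trade balance (goods + services) = 1636.7 + 1485.8 = 3122.5
Net primary income = 1157.4 - 1077.6 = 79.8
Net secondary income = -222.5
Current account = 3122.5 + 79.8 + (-222.5) = 2979.8
Financial account = -(2979.8) = -2979.8

-2979.8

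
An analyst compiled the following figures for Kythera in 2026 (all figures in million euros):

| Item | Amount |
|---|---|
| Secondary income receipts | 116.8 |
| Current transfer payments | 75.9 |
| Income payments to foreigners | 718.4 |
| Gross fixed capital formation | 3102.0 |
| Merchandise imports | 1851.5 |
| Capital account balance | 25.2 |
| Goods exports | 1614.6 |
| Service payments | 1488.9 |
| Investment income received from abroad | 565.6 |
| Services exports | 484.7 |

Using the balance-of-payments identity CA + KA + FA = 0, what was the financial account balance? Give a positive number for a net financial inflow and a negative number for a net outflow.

Goods balance = 1614.6 - 1851.5 = -236.9
Services balance = 484.7 - 1488.9 = -1004.2
Trade balance (goods + services) = -236.9 + (-1004.2) = -1241.1
Net primary income = 565.6 - 718.4 = -152.8
Net secondary income = 116.8 - 75.9 = 40.9
Current account = -1241.1 + (-152.8) + 40.9 = -1353.0
Financial account = -(-1353.0 + 25.2) = 1327.8

1327.8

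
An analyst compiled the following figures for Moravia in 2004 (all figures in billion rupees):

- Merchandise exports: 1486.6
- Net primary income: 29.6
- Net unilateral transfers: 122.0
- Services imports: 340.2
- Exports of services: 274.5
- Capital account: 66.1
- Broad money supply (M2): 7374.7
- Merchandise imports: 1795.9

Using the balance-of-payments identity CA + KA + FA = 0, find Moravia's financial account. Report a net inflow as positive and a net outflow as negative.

157.3

Goods balance = 1486.6 - 1795.9 = -309.3
Services balance = 274.5 - 340.2 = -65.7
Trade balance (goods + services) = -309.3 + (-65.7) = -375.0
Net primary income = 29.6
Net secondary income = 122.0
Current account = -375.0 + 29.6 + 122.0 = -223.4
Financial account = -(-223.4 + 66.1) = 157.3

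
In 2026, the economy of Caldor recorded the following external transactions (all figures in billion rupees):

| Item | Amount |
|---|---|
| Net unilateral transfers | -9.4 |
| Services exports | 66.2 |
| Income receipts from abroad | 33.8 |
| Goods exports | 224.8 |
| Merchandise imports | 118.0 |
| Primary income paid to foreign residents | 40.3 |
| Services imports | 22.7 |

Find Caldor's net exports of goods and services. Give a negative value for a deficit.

150.3

Goods balance = 224.8 - 118.0 = 106.8
Services balance = 66.2 - 22.7 = 43.5
Trade balance (goods + services) = 106.8 + 43.5 = 150.3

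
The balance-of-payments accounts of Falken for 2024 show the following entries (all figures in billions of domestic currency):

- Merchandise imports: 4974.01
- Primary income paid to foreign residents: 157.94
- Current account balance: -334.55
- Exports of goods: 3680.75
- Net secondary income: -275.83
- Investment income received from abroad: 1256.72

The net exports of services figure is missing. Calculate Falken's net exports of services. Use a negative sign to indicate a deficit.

135.76

Current account = goods balance + services balance + net primary income + net secondary income
Sum of the known components = -470.31
Net exports of services = CA - (known components) = -334.55 - (-470.31) = 135.76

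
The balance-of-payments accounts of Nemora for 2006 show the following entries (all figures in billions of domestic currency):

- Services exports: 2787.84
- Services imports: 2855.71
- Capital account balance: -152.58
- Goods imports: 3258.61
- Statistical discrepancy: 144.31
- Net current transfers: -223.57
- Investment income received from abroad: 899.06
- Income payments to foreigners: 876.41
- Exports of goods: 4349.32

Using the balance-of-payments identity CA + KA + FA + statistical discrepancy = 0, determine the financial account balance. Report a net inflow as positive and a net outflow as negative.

-813.65

Goods balance = 4349.32 - 3258.61 = 1090.71
Services balance = 2787.84 - 2855.71 = -67.87
Trade balance (goods + services) = 1090.71 + (-67.87) = 1022.84
Net primary income = 899.06 - 876.41 = 22.65
Net secondary income = -223.57
Current account = 1022.84 + 22.65 + (-223.57) = 821.92
Financial account = -(821.92 + (-152.58) + 144.31) = -813.65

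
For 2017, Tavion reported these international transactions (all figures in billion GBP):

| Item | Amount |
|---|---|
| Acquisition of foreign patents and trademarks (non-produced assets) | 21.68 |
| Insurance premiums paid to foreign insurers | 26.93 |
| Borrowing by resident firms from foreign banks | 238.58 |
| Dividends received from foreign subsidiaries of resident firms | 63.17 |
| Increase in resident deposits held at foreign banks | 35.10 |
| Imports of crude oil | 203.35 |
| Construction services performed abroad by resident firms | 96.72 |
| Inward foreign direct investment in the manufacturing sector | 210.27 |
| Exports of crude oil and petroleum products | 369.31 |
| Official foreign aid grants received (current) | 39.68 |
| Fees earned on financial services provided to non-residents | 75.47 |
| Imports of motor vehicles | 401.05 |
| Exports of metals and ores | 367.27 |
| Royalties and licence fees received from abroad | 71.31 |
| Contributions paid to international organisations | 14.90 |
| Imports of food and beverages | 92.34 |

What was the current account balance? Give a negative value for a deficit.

Goods: -203.35 - 401.05 + 369.31 + 367.27 - 92.34 = 39.84
Services: 96.72 - 26.93 + 71.31 + 75.47 = 216.57
Primary income: 63.17
Secondary income: -14.90 + 39.68 = 24.78
Current account = 39.84 + 216.57 + 63.17 + 24.78 = 344.36
(Excluded from the current account — capital account: acquisition of foreign patents and trademarks (non-produced assets) 21.68; financial account: borrowing by resident firms from foreign banks 238.58, increase in resident deposits held at foreign banks 35.10, inward foreign direct investment in the manufacturing sector 210.27.)

344.36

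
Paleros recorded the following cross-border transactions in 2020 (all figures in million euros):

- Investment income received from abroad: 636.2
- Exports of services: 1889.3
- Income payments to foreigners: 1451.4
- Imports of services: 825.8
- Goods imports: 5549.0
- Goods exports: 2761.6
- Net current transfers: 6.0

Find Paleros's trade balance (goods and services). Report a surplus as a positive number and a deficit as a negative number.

Goods balance = 2761.6 - 5549.0 = -2787.4
Services balance = 1889.3 - 825.8 = 1063.5
Trade balance (goods + services) = -2787.4 + 1063.5 = -1723.9

-1723.9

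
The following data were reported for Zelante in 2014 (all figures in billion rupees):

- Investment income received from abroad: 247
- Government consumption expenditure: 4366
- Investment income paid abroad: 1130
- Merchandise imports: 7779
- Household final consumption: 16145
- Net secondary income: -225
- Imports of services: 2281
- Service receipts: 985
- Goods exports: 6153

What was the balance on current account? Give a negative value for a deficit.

Goods balance = 6153 - 7779 = -1626
Services balance = 985 - 2281 = -1296
Trade balance (goods + services) = -1626 + (-1296) = -2922
Net primary income = 247 - 1130 = -883
Net secondary income = -225
Current account = -2922 + (-883) + (-225) = -4030

-4030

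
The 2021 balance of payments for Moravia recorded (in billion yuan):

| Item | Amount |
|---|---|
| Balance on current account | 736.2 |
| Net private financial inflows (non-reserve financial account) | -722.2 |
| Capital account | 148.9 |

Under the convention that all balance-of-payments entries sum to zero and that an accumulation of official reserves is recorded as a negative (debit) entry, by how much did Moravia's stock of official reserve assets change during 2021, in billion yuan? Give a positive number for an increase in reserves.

Official reserve transactions balance = -(736.2 + 148.9 + (-722.2)) = -162.9
An accumulation of reserves is recorded as a debit (negative entry), so the change in the stock of reserves is the negative of that balance.
Change in official reserves = -(-162.9) = 162.9

162.9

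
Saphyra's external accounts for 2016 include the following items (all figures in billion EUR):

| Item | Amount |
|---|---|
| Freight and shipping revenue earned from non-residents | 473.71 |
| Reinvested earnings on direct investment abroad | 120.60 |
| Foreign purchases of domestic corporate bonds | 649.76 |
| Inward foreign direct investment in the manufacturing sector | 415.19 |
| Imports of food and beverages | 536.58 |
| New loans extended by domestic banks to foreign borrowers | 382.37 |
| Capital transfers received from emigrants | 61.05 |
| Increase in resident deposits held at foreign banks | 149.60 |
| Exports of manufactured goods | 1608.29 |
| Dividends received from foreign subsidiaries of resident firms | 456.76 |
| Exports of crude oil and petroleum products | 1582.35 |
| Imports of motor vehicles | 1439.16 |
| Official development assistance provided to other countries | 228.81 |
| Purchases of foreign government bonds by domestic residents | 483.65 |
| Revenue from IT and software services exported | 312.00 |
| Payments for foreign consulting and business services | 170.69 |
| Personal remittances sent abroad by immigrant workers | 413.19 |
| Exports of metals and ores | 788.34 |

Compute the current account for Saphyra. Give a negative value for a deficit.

Goods: 1608.29 + 788.34 + 1582.35 - 536.58 - 1439.16 = 2003.24
Services: 473.71 + 312.00 - 170.69 = 615.02
Primary income: 456.76 + 120.60 = 577.36
Secondary income: -228.81 - 413.19 = -642.00
Current account = 2003.24 + 615.02 + 577.36 + (-642.00) = 2553.62
(Excluded from the current account — financial account: foreign purchases of domestic corporate bonds 649.76, inward foreign direct investment in the manufacturing sector 415.19, new loans extended by domestic banks to foreign borrowers 382.37, increase in resident deposits held at foreign banks 149.60, purchases of foreign government bonds by domestic residents 483.65; capital account: capital transfers received from emigrants 61.05.)

2553.62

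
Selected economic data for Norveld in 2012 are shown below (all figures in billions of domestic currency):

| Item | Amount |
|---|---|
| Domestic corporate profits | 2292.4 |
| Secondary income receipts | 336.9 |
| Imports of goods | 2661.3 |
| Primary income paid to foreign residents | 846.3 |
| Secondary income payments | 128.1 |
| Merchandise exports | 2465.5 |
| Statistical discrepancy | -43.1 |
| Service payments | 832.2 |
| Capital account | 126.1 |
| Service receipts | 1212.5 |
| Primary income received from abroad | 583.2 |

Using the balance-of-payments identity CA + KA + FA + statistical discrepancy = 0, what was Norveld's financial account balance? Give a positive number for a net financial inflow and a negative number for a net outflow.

Goods balance = 2465.5 - 2661.3 = -195.8
Services balance = 1212.5 - 832.2 = 380.3
Trade balance (goods + services) = -195.8 + 380.3 = 184.5
Net primary income = 583.2 - 846.3 = -263.1
Net secondary income = 336.9 - 128.1 = 208.8
Current account = 184.5 + (-263.1) + 208.8 = 130.2
Financial account = -(130.2 + 126.1 + (-43.1)) = -213.2

-213.2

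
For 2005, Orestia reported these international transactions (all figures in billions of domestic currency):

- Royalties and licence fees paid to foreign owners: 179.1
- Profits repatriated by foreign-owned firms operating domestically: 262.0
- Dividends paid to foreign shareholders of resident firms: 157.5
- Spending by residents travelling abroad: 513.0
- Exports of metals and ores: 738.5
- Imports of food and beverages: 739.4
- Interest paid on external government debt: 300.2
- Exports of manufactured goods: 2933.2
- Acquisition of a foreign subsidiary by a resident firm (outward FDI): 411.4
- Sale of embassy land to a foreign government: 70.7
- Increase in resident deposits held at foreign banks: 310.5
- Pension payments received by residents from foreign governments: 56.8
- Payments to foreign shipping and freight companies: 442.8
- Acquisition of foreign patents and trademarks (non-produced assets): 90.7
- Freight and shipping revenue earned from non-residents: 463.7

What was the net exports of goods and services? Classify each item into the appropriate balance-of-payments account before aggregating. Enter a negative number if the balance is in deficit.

Goods: 2933.2 + 738.5 - 739.4 = 2932.3
Services: 463.7 - 179.1 - 442.8 - 513.0 = -671.2
Trade balance = 2932.3 + (-671.2) = 2261.1
(Excluded from the trade balance — primary income: profits repatriated by foreign-owned firms operating domestically 262.0, dividends paid to foreign shareholders of resident firms 157.5, interest paid on external government debt 300.2; financial account: acquisition of a foreign subsidiary by a resident firm (outward FDI) 411.4, increase in resident deposits held at foreign banks 310.5; capital account: sale of embassy land to a foreign government 70.7, acquisition of foreign patents and trademarks (non-produced assets) 90.7; secondary income: pension payments received by residents from foreign governments 56.8.)

2261.1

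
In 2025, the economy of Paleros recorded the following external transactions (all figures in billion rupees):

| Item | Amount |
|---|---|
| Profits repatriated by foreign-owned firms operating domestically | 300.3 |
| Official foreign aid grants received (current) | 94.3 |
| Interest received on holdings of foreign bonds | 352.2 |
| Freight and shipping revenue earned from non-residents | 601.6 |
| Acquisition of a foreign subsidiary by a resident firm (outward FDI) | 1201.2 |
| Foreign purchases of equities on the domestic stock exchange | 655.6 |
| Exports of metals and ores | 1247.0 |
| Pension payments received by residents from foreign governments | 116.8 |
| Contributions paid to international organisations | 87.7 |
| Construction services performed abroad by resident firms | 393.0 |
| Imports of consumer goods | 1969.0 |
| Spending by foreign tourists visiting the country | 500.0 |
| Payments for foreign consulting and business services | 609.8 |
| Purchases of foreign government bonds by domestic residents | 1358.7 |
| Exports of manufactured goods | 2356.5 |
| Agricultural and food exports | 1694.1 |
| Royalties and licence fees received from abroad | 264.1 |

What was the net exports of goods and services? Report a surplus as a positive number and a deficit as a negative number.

Goods: 2356.5 + 1247.0 - 1969.0 + 1694.1 = 3328.6
Services: 500.0 - 609.8 + 393.0 + 601.6 + 264.1 = 1148.9
Trade balance = 3328.6 + 1148.9 = 4477.5
(Excluded from the trade balance — primary income: profits repatriated by foreign-owned firms operating domestically 300.3, interest received on holdings of foreign bonds 352.2; secondary income: official foreign aid grants received (current) 94.3, pension payments received by residents from foreign governments 116.8, contributions paid to international organisations 87.7; financial account: acquisition of a foreign subsidiary by a resident firm (outward FDI) 1201.2, foreign purchases of equities on the domestic stock exchange 655.6, purchases of foreign government bonds by domestic residents 1358.7.)

4477.5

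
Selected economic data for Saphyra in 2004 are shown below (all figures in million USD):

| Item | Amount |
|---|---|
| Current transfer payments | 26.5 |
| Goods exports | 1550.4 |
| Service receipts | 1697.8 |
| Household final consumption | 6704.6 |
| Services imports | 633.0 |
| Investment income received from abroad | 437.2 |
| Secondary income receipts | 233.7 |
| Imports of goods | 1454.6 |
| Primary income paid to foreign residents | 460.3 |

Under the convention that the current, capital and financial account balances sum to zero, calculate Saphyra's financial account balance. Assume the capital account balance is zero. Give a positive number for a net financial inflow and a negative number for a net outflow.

-1344.7

Goods balance = 1550.4 - 1454.6 = 95.8
Services balance = 1697.8 - 633.0 = 1064.8
Trade balance (goods + services) = 95.8 + 1064.8 = 1160.6
Net primary income = 437.2 - 460.3 = -23.1
Net secondary income = 233.7 - 26.5 = 207.2
Current account = 1160.6 + (-23.1) + 207.2 = 1344.7
Financial account = -(1344.7) = -1344.7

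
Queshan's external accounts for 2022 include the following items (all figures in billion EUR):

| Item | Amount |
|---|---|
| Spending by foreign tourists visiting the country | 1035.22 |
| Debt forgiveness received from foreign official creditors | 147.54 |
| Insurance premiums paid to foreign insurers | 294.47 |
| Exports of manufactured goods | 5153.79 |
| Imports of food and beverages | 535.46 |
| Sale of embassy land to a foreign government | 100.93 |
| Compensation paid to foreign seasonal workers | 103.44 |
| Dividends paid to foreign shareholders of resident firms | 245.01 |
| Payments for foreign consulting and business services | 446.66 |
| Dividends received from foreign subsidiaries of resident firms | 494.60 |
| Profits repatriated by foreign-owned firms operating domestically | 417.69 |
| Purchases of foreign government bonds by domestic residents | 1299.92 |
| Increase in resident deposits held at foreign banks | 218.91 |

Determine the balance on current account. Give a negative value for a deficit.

Goods: 5153.79 - 535.46 = 4618.33
Services: -294.47 - 446.66 + 1035.22 = 294.09
Primary income: -103.44 - 417.69 + 494.60 - 245.01 = -271.54
Current account = 4618.33 + 294.09 + (-271.54) = 4640.88
(Excluded from the current account — capital account: debt forgiveness received from foreign official creditors 147.54, sale of embassy land to a foreign government 100.93; financial account: purchases of foreign government bonds by domestic residents 1299.92, increase in resident deposits held at foreign banks 218.91.)

4640.88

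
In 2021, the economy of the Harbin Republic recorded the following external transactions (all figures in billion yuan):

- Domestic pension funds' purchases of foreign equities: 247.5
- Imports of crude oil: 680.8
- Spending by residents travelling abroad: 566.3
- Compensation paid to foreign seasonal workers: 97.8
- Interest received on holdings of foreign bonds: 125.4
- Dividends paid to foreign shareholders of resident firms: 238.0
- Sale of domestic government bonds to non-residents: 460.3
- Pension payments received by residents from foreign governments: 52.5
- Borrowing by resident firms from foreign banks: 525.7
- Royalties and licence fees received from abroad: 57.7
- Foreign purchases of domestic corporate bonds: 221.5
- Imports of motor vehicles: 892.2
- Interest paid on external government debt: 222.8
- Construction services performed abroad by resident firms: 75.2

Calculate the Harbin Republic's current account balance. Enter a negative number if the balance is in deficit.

-2387.1

Goods: -892.2 - 680.8 = -1573.0
Services: -566.3 + 75.2 + 57.7 = -433.4
Primary income: -97.8 - 238.0 + 125.4 - 222.8 = -433.2
Secondary income: 52.5
Current account = (-1573.0) + (-433.4) + (-433.2) + 52.5 = -2387.1
(Excluded from the current account — financial account: domestic pension funds' purchases of foreign equities 247.5, sale of domestic government bonds to non-residents 460.3, borrowing by resident firms from foreign banks 525.7, foreign purchases of domestic corporate bonds 221.5.)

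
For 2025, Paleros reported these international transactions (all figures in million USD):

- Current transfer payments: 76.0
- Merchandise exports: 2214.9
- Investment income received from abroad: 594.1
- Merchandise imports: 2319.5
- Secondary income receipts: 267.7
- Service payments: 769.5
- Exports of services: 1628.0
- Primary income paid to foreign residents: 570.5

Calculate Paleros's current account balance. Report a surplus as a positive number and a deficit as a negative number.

969.2

Goods balance = 2214.9 - 2319.5 = -104.6
Services balance = 1628.0 - 769.5 = 858.5
Trade balance (goods + services) = -104.6 + 858.5 = 753.9
Net primary income = 594.1 - 570.5 = 23.6
Net secondary income = 267.7 - 76.0 = 191.7
Current account = 753.9 + 23.6 + 191.7 = 969.2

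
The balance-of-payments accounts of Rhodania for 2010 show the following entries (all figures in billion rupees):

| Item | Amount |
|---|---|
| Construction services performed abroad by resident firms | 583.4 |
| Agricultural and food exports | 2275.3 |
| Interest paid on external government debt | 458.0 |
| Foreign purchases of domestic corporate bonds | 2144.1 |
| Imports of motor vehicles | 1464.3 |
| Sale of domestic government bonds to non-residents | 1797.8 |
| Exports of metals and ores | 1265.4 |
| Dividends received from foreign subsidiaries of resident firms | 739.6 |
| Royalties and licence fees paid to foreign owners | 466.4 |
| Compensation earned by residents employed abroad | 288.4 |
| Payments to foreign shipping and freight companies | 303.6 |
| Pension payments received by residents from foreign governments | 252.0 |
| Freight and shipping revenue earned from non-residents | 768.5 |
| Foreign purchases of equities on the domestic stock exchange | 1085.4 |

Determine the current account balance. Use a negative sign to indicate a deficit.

Goods: 1265.4 + 2275.3 - 1464.3 = 2076.4
Services: -303.6 + 583.4 + 768.5 - 466.4 = 581.9
Primary income: 288.4 + 739.6 - 458.0 = 570.0
Secondary income: 252.0
Current account = 2076.4 + 581.9 + 570.0 + 252.0 = 3480.3
(Excluded from the current account — financial account: foreign purchases of domestic corporate bonds 2144.1, sale of domestic government bonds to non-residents 1797.8, foreign purchases of equities on the domestic stock exchange 1085.4.)

3480.3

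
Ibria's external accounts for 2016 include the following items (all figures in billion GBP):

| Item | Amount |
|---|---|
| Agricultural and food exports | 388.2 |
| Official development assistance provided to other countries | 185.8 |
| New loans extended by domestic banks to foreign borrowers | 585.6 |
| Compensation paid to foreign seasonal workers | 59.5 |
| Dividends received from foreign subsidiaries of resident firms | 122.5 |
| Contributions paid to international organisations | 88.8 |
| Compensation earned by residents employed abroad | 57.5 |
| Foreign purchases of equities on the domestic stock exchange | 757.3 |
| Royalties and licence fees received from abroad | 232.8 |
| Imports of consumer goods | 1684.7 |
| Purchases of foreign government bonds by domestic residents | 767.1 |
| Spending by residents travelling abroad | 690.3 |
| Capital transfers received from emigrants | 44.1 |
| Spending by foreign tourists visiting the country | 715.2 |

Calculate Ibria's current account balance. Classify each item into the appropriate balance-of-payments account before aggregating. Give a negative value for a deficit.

Goods: 388.2 - 1684.7 = -1296.5
Services: -690.3 + 715.2 + 232.8 = 257.7
Primary income: -59.5 + 122.5 + 57.5 = 120.5
Secondary income: -88.8 - 185.8 = -274.6
Current account = (-1296.5) + 257.7 + 120.5 + (-274.6) = -1192.9
(Excluded from the current account — financial account: new loans extended by domestic banks to foreign borrowers 585.6, foreign purchases of equities on the domestic stock exchange 757.3, purchases of foreign government bonds by domestic residents 767.1; capital account: capital transfers received from emigrants 44.1.)

-1192.9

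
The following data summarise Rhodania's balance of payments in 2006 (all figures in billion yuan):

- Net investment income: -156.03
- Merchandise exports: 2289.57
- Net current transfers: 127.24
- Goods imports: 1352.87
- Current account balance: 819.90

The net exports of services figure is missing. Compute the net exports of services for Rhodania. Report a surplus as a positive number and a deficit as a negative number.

Current account = goods balance + services balance + net primary income + net secondary income
Sum of the known components = 907.91
Net exports of services = CA - (known components) = 819.90 - 907.91 = -88.01

-88.01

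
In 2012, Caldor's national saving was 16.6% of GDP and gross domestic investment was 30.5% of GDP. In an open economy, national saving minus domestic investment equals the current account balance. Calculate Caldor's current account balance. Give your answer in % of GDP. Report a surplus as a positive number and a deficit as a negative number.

-13.9

CA = S - I = 16.6 - 30.5 = -13.9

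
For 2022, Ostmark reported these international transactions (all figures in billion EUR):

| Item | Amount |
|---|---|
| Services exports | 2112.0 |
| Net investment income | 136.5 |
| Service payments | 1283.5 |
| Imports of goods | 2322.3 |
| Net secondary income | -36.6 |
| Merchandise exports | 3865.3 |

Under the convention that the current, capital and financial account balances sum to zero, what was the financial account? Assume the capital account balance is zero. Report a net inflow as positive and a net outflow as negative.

Goods balance = 3865.3 - 2322.3 = 1543.0
Services balance = 2112.0 - 1283.5 = 828.5
Trade balance (goods + services) = 1543.0 + 828.5 = 2371.5
Net primary income = 136.5
Net secondary income = -36.6
Current account = 2371.5 + 136.5 + (-36.6) = 2471.4
Financial account = -(2471.4) = -2471.4

-2471.4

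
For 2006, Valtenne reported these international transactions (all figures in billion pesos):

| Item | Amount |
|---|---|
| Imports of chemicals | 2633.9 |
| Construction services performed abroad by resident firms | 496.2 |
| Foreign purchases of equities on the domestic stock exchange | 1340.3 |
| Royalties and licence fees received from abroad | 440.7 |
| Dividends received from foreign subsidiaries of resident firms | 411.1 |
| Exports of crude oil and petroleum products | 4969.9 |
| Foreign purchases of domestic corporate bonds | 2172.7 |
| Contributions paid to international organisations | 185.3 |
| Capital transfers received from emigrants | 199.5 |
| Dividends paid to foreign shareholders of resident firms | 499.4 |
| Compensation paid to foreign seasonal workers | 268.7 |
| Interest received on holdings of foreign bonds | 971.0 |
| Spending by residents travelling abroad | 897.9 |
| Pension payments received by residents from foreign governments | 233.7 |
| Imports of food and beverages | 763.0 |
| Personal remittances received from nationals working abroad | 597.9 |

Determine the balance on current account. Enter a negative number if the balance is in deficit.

Goods: 4969.9 - 2633.9 - 763.0 = 1573.0
Services: 496.2 - 897.9 + 440.7 = 39.0
Primary income: 411.1 + 971.0 - 499.4 - 268.7 = 614.0
Secondary income: 597.9 + 233.7 - 185.3 = 646.3
Current account = 1573.0 + 39.0 + 614.0 + 646.3 = 2872.3
(Excluded from the current account — financial account: foreign purchases of equities on the domestic stock exchange 1340.3, foreign purchases of domestic corporate bonds 2172.7; capital account: capital transfers received from emigrants 199.5.)

2872.3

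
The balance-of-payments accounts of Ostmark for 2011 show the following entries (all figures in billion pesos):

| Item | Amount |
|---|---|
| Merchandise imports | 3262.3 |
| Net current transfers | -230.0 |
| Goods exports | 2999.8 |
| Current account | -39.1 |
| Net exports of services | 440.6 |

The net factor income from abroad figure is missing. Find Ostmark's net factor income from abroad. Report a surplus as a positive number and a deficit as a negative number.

12.8

Current account = goods balance + services balance + net primary income + net secondary income
Sum of the known components = -51.9
Net factor income from abroad = CA - (known components) = -39.1 - (-51.9) = 12.8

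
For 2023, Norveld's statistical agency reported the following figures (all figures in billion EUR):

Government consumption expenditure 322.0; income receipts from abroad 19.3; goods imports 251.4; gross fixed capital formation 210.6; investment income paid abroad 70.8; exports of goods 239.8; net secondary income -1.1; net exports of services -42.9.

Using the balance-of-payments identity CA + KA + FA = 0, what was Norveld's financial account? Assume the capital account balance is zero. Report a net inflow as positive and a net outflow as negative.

Goods balance = 239.8 - 251.4 = -11.6
Services balance = -42.9
Trade balance (goods + services) = -11.6 + (-42.9) = -54.5
Net primary income = 19.3 - 70.8 = -51.5
Net secondary income = -1.1
Current account = -54.5 + (-51.5) + (-1.1) = -107.1
Financial account = -(-107.1) = 107.1

107.1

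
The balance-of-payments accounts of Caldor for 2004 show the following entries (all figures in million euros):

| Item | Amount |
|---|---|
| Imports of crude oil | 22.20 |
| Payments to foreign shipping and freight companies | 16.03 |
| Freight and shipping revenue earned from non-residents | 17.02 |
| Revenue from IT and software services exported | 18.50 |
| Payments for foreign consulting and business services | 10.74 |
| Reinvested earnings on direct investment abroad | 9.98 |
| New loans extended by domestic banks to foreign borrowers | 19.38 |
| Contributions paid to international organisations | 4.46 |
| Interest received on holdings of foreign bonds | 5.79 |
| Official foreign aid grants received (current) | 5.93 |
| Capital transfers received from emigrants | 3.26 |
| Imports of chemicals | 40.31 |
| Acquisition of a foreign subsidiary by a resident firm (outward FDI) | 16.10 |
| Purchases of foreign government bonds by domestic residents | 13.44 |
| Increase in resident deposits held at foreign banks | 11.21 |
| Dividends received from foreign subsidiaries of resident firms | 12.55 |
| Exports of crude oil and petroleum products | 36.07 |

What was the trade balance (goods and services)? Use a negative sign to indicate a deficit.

Goods: 36.07 - 40.31 - 22.20 = -26.44
Services: -16.03 - 10.74 + 18.50 + 17.02 = 8.75
Trade balance = -26.44 + 8.75 = -17.69
(Excluded from the trade balance — primary income: reinvested earnings on direct investment abroad 9.98, interest received on holdings of foreign bonds 5.79, dividends received from foreign subsidiaries of resident firms 12.55; financial account: new loans extended by domestic banks to foreign borrowers 19.38, acquisition of a foreign subsidiary by a resident firm (outward FDI) 16.10, purchases of foreign government bonds by domestic residents 13.44, increase in resident deposits held at foreign banks 11.21; secondary income: contributions paid to international organisations 4.46, official foreign aid grants received (current) 5.93; capital account: capital transfers received from emigrants 3.26.)

-17.69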